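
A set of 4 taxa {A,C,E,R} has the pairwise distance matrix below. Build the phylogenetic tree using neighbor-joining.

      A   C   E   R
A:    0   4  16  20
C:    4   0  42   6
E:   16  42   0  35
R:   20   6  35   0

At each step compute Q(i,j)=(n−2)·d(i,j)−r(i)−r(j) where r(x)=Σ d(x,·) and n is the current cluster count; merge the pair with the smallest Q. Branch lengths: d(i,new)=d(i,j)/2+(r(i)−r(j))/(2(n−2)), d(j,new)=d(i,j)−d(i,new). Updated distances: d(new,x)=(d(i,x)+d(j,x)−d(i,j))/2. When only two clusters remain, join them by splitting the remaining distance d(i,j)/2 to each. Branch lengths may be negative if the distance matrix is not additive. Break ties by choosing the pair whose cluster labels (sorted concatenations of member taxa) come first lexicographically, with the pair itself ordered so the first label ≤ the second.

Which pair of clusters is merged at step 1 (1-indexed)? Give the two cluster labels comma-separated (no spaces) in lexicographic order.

A,E

step 1: merge (A,E) at d=16, Q=-101; branch lengths A→-21/4, E→85/4; new cluster AE
  updated: d(AE,C)=15, d(AE,R)=39/2
step 2: merge (AE,C) at d=15, Q=-81/2; branch lengths AE→57/4, C→3/4; new cluster ACE
  updated: d(ACE,R)=21/4
step 3: merge (ACE,R) at d=21/4; branch lengths ACE→21/8, R→21/8; new cluster ACER
final tree: (((A:-21/4,E:85/4):57/4,C:3/4):21/8,R:21/8)
total length: 145/4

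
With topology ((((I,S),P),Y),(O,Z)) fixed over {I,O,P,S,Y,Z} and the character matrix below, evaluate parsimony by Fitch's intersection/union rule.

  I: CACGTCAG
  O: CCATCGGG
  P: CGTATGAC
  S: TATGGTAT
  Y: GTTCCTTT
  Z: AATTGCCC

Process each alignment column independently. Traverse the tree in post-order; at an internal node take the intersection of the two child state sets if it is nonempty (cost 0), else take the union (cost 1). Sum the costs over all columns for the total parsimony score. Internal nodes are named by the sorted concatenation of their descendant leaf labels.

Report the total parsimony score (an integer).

25

[col 0] IS: children I:{C}, S:{T} ∪→ {C,T}; cost 1
[col 0] IPS: children IS:{C,T}, P:{C} ∩→ {C}; cost 0
[col 0] IPSY: children IPS:{C}, Y:{G} ∪→ {C,G}; cost 1
[col 0] OZ: children O:{C}, Z:{A} ∪→ {A,C}; cost 1
[col 0] IOPSYZ: children IPSY:{C,G}, OZ:{A,C} ∩→ {C}; cost 0
[col 1] IS: children I:{A}, S:{A} ∩→ {A}; cost 0
[col 1] IPS: children IS:{A}, P:{G} ∪→ {A,G}; cost 1
[col 1] IPSY: children IPS:{A,G}, Y:{T} ∪→ {A,G,T}; cost 1
[col 1] OZ: children O:{C}, Z:{A} ∪→ {A,C}; cost 1
[col 1] IOPSYZ: children IPSY:{A,G,T}, OZ:{A,C} ∩→ {A}; cost 0
[col 2] IS: children I:{C}, S:{T} ∪→ {C,T}; cost 1
[col 2] IPS: children IS:{C,T}, P:{T} ∩→ {T}; cost 0
[col 2] IPSY: children IPS:{T}, Y:{T} ∩→ {T}; cost 0
[col 2] OZ: children O:{A}, Z:{T} ∪→ {A,T}; cost 1
[col 2] IOPSYZ: children IPSY:{T}, OZ:{A,T} ∩→ {T}; cost 0
[col 3] IS: children I:{G}, S:{G} ∩→ {G}; cost 0
[col 3] IPS: children IS:{G}, P:{A} ∪→ {A,G}; cost 1
[col 3] IPSY: children IPS:{A,G}, Y:{C} ∪→ {A,C,G}; cost 1
[col 3] OZ: children O:{T}, Z:{T} ∩→ {T}; cost 0
[col 3] IOPSYZ: children IPSY:{A,C,G}, OZ:{T} ∪→ {A,C,G,T}; cost 1
[col 4] IS: children I:{T}, S:{G} ∪→ {G,T}; cost 1
[col 4] IPS: children IS:{G,T}, P:{T} ∩→ {T}; cost 0
[col 4] IPSY: children IPS:{T}, Y:{C} ∪→ {C,T}; cost 1
[col 4] OZ: children O:{C}, Z:{G} ∪→ {C,G}; cost 1
[col 4] IOPSYZ: children IPSY:{C,T}, OZ:{C,G} ∩→ {C}; cost 0
[col 5] IS: children I:{C}, S:{T} ∪→ {C,T}; cost 1
[col 5] IPS: children IS:{C,T}, P:{G} ∪→ {C,G,T}; cost 1
[col 5] IPSY: children IPS:{C,G,T}, Y:{T} ∩→ {T}; cost 0
[col 5] OZ: children O:{G}, Z:{C} ∪→ {C,G}; cost 1
[col 5] IOPSYZ: children IPSY:{T}, OZ:{C,G} ∪→ {C,G,T}; cost 1
[col 6] IS: children I:{A}, S:{A} ∩→ {A}; cost 0
[col 6] IPS: children IS:{A}, P:{A} ∩→ {A}; cost 0
[col 6] IPSY: children IPS:{A}, Y:{T} ∪→ {A,T}; cost 1
[col 6] OZ: children O:{G}, Z:{C} ∪→ {C,G}; cost 1
[col 6] IOPSYZ: children IPSY:{A,T}, OZ:{C,G} ∪→ {A,C,G,T}; cost 1
[col 7] IS: children I:{G}, S:{T} ∪→ {G,T}; cost 1
[col 7] IPS: children IS:{G,T}, P:{C} ∪→ {C,G,T}; cost 1
[col 7] IPSY: children IPS:{C,G,T}, Y:{T} ∩→ {T}; cost 0
[col 7] OZ: children O:{G}, Z:{C} ∪→ {C,G}; cost 1
[col 7] IOPSYZ: children IPSY:{T}, OZ:{C,G} ∪→ {C,G,T}; cost 1
per-site changes: [3, 3, 2, 3, 3, 4, 3, 4]; total = 25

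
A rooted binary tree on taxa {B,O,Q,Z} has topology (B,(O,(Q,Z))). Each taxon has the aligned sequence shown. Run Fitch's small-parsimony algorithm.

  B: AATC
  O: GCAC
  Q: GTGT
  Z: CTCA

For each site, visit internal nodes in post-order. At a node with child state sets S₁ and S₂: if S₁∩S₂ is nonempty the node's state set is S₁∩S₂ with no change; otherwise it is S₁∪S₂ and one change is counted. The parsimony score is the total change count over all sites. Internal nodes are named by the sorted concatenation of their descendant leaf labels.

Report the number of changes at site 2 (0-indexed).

QZ@0: {G} ∪ {C} = {C,G} (union, +1)
OQZ@0: {G} ∩ {C,G} = {G} (intersection, +0)
BOQZ@0: {A} ∪ {G} = {A,G} (union, +1)
QZ@1: {T} ∩ {T} = {T} (intersection, +0)
OQZ@1: {C} ∪ {T} = {C,T} (union, +1)
BOQZ@1: {A} ∪ {C,T} = {A,C,T} (union, +1)
QZ@2: {G} ∪ {C} = {C,G} (union, +1)
OQZ@2: {A} ∪ {C,G} = {A,C,G} (union, +1)
BOQZ@2: {T} ∪ {A,C,G} = {A,C,G,T} (union, +1)
QZ@3: {T} ∪ {A} = {A,T} (union, +1)
OQZ@3: {C} ∪ {A,T} = {A,C,T} (union, +1)
BOQZ@3: {C} ∩ {A,C,T} = {C} (intersection, +0)
per-site changes: [2, 2, 3, 2]; total = 9

3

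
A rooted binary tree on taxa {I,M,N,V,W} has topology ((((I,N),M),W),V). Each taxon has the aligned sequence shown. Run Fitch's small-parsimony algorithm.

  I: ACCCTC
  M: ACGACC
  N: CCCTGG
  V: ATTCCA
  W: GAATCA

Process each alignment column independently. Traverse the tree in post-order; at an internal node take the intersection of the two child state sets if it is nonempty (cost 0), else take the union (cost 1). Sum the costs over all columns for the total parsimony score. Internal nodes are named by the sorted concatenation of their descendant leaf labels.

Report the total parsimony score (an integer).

14

IN@0: {A} ∪ {C} = {A,C} (union, +1)
IMN@0: {A,C} ∩ {A} = {A} (intersection, +0)
IMNW@0: {A} ∪ {G} = {A,G} (union, +1)
IMNVW@0: {A,G} ∩ {A} = {A} (intersection, +0)
IN@1: {C} ∩ {C} = {C} (intersection, +0)
IMN@1: {C} ∩ {C} = {C} (intersection, +0)
IMNW@1: {C} ∪ {A} = {A,C} (union, +1)
IMNVW@1: {A,C} ∪ {T} = {A,C,T} (union, +1)
IN@2: {C} ∩ {C} = {C} (intersection, +0)
IMN@2: {C} ∪ {G} = {C,G} (union, +1)
IMNW@2: {C,G} ∪ {A} = {A,C,G} (union, +1)
IMNVW@2: {A,C,G} ∪ {T} = {A,C,G,T} (union, +1)
IN@3: {C} ∪ {T} = {C,T} (union, +1)
IMN@3: {C,T} ∪ {A} = {A,C,T} (union, +1)
IMNW@3: {A,C,T} ∩ {T} = {T} (intersection, +0)
IMNVW@3: {T} ∪ {C} = {C,T} (union, +1)
IN@4: {T} ∪ {G} = {G,T} (union, +1)
IMN@4: {G,T} ∪ {C} = {C,G,T} (union, +1)
IMNW@4: {C,G,T} ∩ {C} = {C} (intersection, +0)
IMNVW@4: {C} ∩ {C} = {C} (intersection, +0)
IN@5: {C} ∪ {G} = {C,G} (union, +1)
IMN@5: {C,G} ∩ {C} = {C} (intersection, +0)
IMNW@5: {C} ∪ {A} = {A,C} (union, +1)
IMNVW@5: {A,C} ∩ {A} = {A} (intersection, +0)
per-site changes: [2, 2, 3, 3, 2, 2]; total = 14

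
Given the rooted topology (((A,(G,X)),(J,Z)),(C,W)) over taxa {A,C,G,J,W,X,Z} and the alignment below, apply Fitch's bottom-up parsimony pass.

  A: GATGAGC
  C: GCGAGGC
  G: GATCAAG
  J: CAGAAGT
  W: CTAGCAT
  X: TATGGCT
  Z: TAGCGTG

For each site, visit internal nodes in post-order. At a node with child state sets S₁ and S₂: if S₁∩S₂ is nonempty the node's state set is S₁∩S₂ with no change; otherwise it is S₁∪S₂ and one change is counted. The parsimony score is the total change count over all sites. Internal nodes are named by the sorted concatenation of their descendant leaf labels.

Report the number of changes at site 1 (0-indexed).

GX@0: {G} ∪ {T} = {G,T} (union, +1)
AGX@0: {G} ∩ {G,T} = {G} (intersection, +0)
JZ@0: {C} ∪ {T} = {C,T} (union, +1)
AGJXZ@0: {G} ∪ {C,T} = {C,G,T} (union, +1)
CW@0: {G} ∪ {C} = {C,G} (union, +1)
ACGJWXZ@0: {C,G,T} ∩ {C,G} = {C,G} (intersection, +0)
GX@1: {A} ∩ {A} = {A} (intersection, +0)
AGX@1: {A} ∩ {A} = {A} (intersection, +0)
JZ@1: {A} ∩ {A} = {A} (intersection, +0)
AGJXZ@1: {A} ∩ {A} = {A} (intersection, +0)
CW@1: {C} ∪ {T} = {C,T} (union, +1)
ACGJWXZ@1: {A} ∪ {C,T} = {A,C,T} (union, +1)
GX@2: {T} ∩ {T} = {T} (intersection, +0)
AGX@2: {T} ∩ {T} = {T} (intersection, +0)
JZ@2: {G} ∩ {G} = {G} (intersection, +0)
AGJXZ@2: {T} ∪ {G} = {G,T} (union, +1)
CW@2: {G} ∪ {A} = {A,G} (union, +1)
ACGJWXZ@2: {G,T} ∩ {A,G} = {G} (intersection, +0)
GX@3: {C} ∪ {G} = {C,G} (union, +1)
AGX@3: {G} ∩ {C,G} = {G} (intersection, +0)
JZ@3: {A} ∪ {C} = {A,C} (union, +1)
AGJXZ@3: {G} ∪ {A,C} = {A,C,G} (union, +1)
CW@3: {A} ∪ {G} = {A,G} (union, +1)
ACGJWXZ@3: {A,C,G} ∩ {A,G} = {A,G} (intersection, +0)
GX@4: {A} ∪ {G} = {A,G} (union, +1)
AGX@4: {A} ∩ {A,G} = {A} (intersection, +0)
JZ@4: {A} ∪ {G} = {A,G} (union, +1)
AGJXZ@4: {A} ∩ {A,G} = {A} (intersection, +0)
CW@4: {G} ∪ {C} = {C,G} (union, +1)
ACGJWXZ@4: {A} ∪ {C,G} = {A,C,G} (union, +1)
GX@5: {A} ∪ {C} = {A,C} (union, +1)
AGX@5: {G} ∪ {A,C} = {A,C,G} (union, +1)
JZ@5: {G} ∪ {T} = {G,T} (union, +1)
AGJXZ@5: {A,C,G} ∩ {G,T} = {G} (intersection, +0)
CW@5: {G} ∪ {A} = {A,G} (union, +1)
ACGJWXZ@5: {G} ∩ {A,G} = {G} (intersection, +0)
GX@6: {G} ∪ {T} = {G,T} (union, +1)
AGX@6: {C} ∪ {G,T} = {C,G,T} (union, +1)
JZ@6: {T} ∪ {G} = {G,T} (union, +1)
AGJXZ@6: {C,G,T} ∩ {G,T} = {G,T} (intersection, +0)
CW@6: {C} ∪ {T} = {C,T} (union, +1)
ACGJWXZ@6: {G,T} ∩ {C,T} = {T} (intersection, +0)
per-site changes: [4, 2, 2, 4, 4, 4, 4]; total = 24

2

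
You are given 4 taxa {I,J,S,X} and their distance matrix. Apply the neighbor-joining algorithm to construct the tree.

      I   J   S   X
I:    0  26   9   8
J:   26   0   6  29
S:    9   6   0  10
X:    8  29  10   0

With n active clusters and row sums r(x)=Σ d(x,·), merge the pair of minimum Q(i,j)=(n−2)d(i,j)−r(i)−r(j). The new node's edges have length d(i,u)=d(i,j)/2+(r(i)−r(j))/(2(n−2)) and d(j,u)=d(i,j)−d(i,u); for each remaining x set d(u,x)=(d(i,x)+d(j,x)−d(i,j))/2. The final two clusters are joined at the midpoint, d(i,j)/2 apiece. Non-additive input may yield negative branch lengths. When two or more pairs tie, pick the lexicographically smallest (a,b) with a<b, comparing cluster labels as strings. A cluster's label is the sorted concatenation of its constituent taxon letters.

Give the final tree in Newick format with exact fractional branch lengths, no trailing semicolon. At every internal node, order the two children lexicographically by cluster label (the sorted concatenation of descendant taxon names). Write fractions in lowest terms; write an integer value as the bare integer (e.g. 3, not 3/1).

iteration 1: select I,X (d=8, Q=-74); attach at lengths (3, 5); label the merged cluster IX
  updated: d(IX,J)=47/2, d(IX,S)=11/2
iteration 2: select IX,J (d=47/2, Q=-35); attach at lengths (23/2, 12); label the merged cluster IJX
  updated: d(IJX,S)=-6
iteration 3: select IJX,S (d=-6); attach at lengths (-3, -3); label the merged cluster IJSX
final tree: (((I:3,X:5):23/2,J:12):-3,S:-3)
total length: 51/2

(((I:3,X:5):23/2,J:12):-3,S:-3)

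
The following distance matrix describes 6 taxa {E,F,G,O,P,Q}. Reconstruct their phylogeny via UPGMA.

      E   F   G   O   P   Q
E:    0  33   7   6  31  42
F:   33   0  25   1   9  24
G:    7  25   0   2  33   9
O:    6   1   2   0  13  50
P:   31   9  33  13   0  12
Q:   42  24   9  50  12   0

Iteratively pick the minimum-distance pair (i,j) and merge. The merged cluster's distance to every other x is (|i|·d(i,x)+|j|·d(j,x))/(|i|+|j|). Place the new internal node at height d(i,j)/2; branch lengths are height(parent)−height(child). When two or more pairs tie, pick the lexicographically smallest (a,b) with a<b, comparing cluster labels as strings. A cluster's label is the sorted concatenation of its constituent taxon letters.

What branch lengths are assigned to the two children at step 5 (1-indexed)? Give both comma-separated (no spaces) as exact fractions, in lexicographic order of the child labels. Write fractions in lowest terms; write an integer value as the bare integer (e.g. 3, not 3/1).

43/15,137/10

step 1: merge (F,O) at d=1; branch lengths F→1/2, O→1/2; new cluster FO
  updated: d(E,FO)=39/2, d(FO,G)=27/2, d(FO,P)=11, d(FO,Q)=37
step 2: merge (E,G) at d=7; branch lengths E→7/2, G→7/2; new cluster EG
  updated: d(EG,FO)=33/2, d(EG,P)=32, d(EG,Q)=51/2
step 3: merge (FO,P) at d=11; branch lengths FO→5, P→11/2; new cluster FOP
  updated: d(EG,FOP)=65/3, d(FOP,Q)=86/3
step 4: merge (EG,FOP) at d=65/3; branch lengths EG→22/3, FOP→16/3; new cluster EFGOP
  updated: d(EFGOP,Q)=137/5
step 5: merge (EFGOP,Q) at d=137/5; branch lengths EFGOP→43/15, Q→137/10; new cluster EFGOPQ
final tree: (((E:7/2,G:7/2):22/3,((F:1/2,O:1/2):5,P:11/2):16/3):43/15,Q:137/10)
total length: 716/15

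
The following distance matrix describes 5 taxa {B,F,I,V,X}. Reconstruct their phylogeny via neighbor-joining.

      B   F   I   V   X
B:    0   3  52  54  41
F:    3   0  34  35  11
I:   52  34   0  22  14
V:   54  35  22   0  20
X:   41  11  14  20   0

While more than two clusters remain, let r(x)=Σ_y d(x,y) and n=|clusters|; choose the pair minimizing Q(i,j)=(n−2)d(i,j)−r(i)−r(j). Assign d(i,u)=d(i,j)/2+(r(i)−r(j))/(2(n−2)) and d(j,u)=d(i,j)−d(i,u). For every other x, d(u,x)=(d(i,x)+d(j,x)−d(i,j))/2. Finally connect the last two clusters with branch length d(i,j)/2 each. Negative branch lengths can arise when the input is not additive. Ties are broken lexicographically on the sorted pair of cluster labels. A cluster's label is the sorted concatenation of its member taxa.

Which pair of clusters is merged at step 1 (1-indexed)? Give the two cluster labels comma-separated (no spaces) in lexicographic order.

step 1: merge (B,F) at d=3, Q=-224; branch lengths B→38/3, F→-29/3; new cluster BF
  updated: d(BF,I)=83/2, d(BF,V)=43, d(BF,X)=49/2
step 2: merge (BF,X) at d=49/2, Q=-237/2; branch lengths BF→199/8, X→-3/8; new cluster BFX
  updated: d(BFX,I)=31/2, d(BFX,V)=77/4
step 3: merge (BFX,I) at d=31/2, Q=-227/4; branch lengths BFX→51/8, I→73/8; new cluster BFIX
  updated: d(BFIX,V)=103/8
step 4: merge (BFIX,V) at d=103/8; branch lengths BFIX→103/16, V→103/16; new cluster BFIVX
final tree: ((((B:38/3,F:-29/3):199/8,X:-3/8):51/8,I:73/8):103/16,V:103/16)
total length: 447/8

B,F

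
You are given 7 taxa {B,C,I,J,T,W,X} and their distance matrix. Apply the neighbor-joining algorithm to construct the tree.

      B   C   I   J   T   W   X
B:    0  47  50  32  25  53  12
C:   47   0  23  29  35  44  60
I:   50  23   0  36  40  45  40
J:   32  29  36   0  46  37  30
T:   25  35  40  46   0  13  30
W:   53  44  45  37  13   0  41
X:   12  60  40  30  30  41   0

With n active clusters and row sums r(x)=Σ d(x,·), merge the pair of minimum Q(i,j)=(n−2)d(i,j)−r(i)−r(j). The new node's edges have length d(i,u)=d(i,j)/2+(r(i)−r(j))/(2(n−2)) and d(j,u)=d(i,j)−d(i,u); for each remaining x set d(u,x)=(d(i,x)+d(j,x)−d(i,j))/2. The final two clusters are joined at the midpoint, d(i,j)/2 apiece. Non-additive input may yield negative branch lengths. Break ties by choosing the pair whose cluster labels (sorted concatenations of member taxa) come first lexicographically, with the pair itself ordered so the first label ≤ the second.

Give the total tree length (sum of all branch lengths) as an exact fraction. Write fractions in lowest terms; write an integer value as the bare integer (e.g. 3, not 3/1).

step 1: merge (B,X) at d=12, Q=-372; branch lengths B→33/5, X→27/5; new cluster BX
  updated: d(BX,C)=95/2, d(BX,I)=39, d(BX,J)=25, d(BX,T)=43/2, d(BX,W)=41
step 2: merge (T,W) at d=13, Q=-567/2; branch lengths T→55/16, W→153/16; new cluster TW
  updated: d(BX,TW)=99/4, d(C,TW)=33, d(I,TW)=36, d(J,TW)=35
step 3: merge (C,I) at d=23, Q=-395/2; branch lengths C→45/4, I→47/4; new cluster CI
  updated: d(BX,CI)=127/4, d(CI,J)=21, d(CI,TW)=23
step 4: merge (BX,TW) at d=99/4, Q=-459/4; branch lengths BX→193/16, TW→203/16; new cluster BTWX
  updated: d(BTWX,CI)=15, d(BTWX,J)=141/8
step 5: merge (BTWX,CI) at d=15, Q=-429/8; branch lengths BTWX→93/16, CI→147/16; new cluster BCITWX
  updated: d(BCITWX,J)=189/16
step 6: merge (BCITWX,J) at d=189/16; branch lengths BCITWX→189/32, J→189/32; new cluster BCIJTWX
final tree: ((((B:33/5,X:27/5):193/16,(T:55/16,W:153/16):203/16):93/16,(C:45/4,I:47/4):147/16):189/32,J:189/32)
total length: 1593/16

1593/16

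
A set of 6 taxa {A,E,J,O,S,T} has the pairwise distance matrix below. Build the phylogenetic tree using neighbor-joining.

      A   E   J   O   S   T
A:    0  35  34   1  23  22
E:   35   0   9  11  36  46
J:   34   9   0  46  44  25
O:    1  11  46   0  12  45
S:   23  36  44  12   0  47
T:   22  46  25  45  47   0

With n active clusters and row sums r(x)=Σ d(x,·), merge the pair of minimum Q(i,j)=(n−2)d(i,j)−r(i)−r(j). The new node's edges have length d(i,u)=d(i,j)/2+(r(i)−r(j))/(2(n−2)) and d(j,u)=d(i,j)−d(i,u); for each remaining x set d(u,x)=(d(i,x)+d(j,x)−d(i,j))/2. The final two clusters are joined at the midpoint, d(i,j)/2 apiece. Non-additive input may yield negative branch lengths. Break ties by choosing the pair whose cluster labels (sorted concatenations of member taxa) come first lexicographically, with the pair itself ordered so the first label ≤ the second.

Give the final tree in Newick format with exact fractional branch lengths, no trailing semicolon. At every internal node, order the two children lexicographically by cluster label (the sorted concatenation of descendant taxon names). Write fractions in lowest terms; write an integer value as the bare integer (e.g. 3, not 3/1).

iteration 1: select E,J (d=9, Q=-259); attach at lengths (15/8, 57/8); label the merged cluster EJ
  updated: d(A,EJ)=30, d(EJ,O)=24, d(EJ,S)=71/2, d(EJ,T)=31
iteration 2: select EJ,T (d=31, Q=-345/2); attach at lengths (137/12, 235/12); label the merged cluster EJT
  updated: d(A,EJT)=21/2, d(EJT,O)=19, d(EJT,S)=103/4
iteration 3: select A,EJT (d=21/2, Q=-275/4); attach at lengths (1/16, 167/16); label the merged cluster AEJT
  updated: d(AEJT,O)=19/4, d(AEJT,S)=153/8
iteration 4: select AEJT,O (d=19/4, Q=-287/8); attach at lengths (95/16, -19/16); label the merged cluster AEJOT
  updated: d(AEJOT,S)=211/16
iteration 5: select AEJOT,S (d=211/16); attach at lengths (211/32, 211/32); label the merged cluster AEJOST
final tree: (((A:1/16,((E:15/8,J:57/8):137/12,T:235/12):167/16):95/16,O:-19/16):211/32,S:211/32)
total length: 1095/16

(((A:1/16,((E:15/8,J:57/8):137/12,T:235/12):167/16):95/16,O:-19/16):211/32,S:211/32)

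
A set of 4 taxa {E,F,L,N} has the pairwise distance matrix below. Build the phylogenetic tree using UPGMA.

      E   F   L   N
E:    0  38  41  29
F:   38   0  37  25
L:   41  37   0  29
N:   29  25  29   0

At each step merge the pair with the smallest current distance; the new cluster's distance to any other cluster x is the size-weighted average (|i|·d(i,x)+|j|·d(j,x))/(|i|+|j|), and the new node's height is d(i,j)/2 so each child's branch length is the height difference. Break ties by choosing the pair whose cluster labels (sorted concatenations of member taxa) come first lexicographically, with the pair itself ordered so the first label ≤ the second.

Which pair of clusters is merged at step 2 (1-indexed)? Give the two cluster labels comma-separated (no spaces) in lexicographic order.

step 1: merge (F,N) at d=25; branch lengths F→25/2, N→25/2; new cluster FN
  updated: d(E,FN)=67/2, d(FN,L)=33
step 2: merge (FN,L) at d=33; branch lengths FN→4, L→33/2; new cluster FLN
  updated: d(E,FLN)=36
step 3: merge (E,FLN) at d=36; branch lengths E→18, FLN→3/2; new cluster EFLN
final tree: (E:18,((F:25/2,N:25/2):4,L:33/2):3/2)
total length: 65

FN,L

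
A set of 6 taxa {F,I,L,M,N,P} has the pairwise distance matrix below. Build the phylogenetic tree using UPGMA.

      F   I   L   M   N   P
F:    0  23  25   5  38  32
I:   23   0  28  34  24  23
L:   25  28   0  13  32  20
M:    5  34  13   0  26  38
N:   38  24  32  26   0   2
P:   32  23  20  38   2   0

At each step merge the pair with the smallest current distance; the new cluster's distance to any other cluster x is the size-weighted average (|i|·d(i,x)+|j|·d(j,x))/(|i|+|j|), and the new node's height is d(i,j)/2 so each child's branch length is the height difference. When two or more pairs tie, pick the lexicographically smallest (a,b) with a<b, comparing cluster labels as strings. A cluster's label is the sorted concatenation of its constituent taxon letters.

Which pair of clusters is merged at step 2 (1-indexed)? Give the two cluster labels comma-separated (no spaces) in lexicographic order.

step 1: merge (N,P) at d=2; branch lengths N→1, P→1; new cluster NP
  updated: d(F,NP)=35, d(I,NP)=47/2, d(L,NP)=26, d(M,NP)=32
step 2: merge (F,M) at d=5; branch lengths F→5/2, M→5/2; new cluster FM
  updated: d(FM,I)=57/2, d(FM,L)=19, d(FM,NP)=67/2
step 3: merge (FM,L) at d=19; branch lengths FM→7, L→19/2; new cluster FLM
  updated: d(FLM,I)=85/3, d(FLM,NP)=31
step 4: merge (I,NP) at d=47/2; branch lengths I→47/4, NP→43/4; new cluster INP
  updated: d(FLM,INP)=271/9
step 5: merge (FLM,INP) at d=271/9; branch lengths FLM→50/9, INP→119/36; new cluster FILMNP
final tree: (((F:5/2,M:5/2):7,L:19/2):50/9,(I:47/4,(N:1,P:1):43/4):119/36)
total length: 1975/36

F,M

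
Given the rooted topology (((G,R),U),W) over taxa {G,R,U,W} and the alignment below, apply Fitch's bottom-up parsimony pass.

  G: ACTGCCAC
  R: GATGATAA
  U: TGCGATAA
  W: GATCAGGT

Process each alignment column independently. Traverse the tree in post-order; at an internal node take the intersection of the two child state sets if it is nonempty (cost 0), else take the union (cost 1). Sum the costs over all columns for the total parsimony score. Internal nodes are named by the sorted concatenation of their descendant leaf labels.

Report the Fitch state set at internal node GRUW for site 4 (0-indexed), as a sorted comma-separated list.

A

[col 0] GR: children G:{A}, R:{G} ∪→ {A,G}; cost 1
[col 0] GRU: children GR:{A,G}, U:{T} ∪→ {A,G,T}; cost 1
[col 0] GRUW: children GRU:{A,G,T}, W:{G} ∩→ {G}; cost 0
[col 1] GR: children G:{C}, R:{A} ∪→ {A,C}; cost 1
[col 1] GRU: children GR:{A,C}, U:{G} ∪→ {A,C,G}; cost 1
[col 1] GRUW: children GRU:{A,C,G}, W:{A} ∩→ {A}; cost 0
[col 2] GR: children G:{T}, R:{T} ∩→ {T}; cost 0
[col 2] GRU: children GR:{T}, U:{C} ∪→ {C,T}; cost 1
[col 2] GRUW: children GRU:{C,T}, W:{T} ∩→ {T}; cost 0
[col 3] GR: children G:{G}, R:{G} ∩→ {G}; cost 0
[col 3] GRU: children GR:{G}, U:{G} ∩→ {G}; cost 0
[col 3] GRUW: children GRU:{G}, W:{C} ∪→ {C,G}; cost 1
[col 4] GR: children G:{C}, R:{A} ∪→ {A,C}; cost 1
[col 4] GRU: children GR:{A,C}, U:{A} ∩→ {A}; cost 0
[col 4] GRUW: children GRU:{A}, W:{A} ∩→ {A}; cost 0
[col 5] GR: children G:{C}, R:{T} ∪→ {C,T}; cost 1
[col 5] GRU: children GR:{C,T}, U:{T} ∩→ {T}; cost 0
[col 5] GRUW: children GRU:{T}, W:{G} ∪→ {G,T}; cost 1
[col 6] GR: children G:{A}, R:{A} ∩→ {A}; cost 0
[col 6] GRU: children GR:{A}, U:{A} ∩→ {A}; cost 0
[col 6] GRUW: children GRU:{A}, W:{G} ∪→ {A,G}; cost 1
[col 7] GR: children G:{C}, R:{A} ∪→ {A,C}; cost 1
[col 7] GRU: children GR:{A,C}, U:{A} ∩→ {A}; cost 0
[col 7] GRUW: children GRU:{A}, W:{T} ∪→ {A,T}; cost 1
per-site changes: [2, 2, 1, 1, 1, 2, 1, 2]; total = 12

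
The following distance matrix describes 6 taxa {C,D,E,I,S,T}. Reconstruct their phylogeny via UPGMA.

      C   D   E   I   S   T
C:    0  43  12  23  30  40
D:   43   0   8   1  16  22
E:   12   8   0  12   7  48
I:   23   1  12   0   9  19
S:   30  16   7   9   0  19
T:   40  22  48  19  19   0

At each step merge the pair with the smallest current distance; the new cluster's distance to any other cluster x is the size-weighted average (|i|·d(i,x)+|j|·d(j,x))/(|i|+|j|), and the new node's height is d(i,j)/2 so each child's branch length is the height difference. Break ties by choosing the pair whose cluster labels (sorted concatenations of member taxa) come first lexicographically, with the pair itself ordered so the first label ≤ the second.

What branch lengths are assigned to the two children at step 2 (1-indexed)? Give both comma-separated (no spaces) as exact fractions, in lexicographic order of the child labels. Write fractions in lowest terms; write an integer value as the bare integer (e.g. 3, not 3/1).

1. join D+I (d=1) ⇒ DI; edges |D|=1/2, |I|=1/2
  updated: d(C,DI)=33, d(DI,E)=10, d(DI,S)=25/2, d(DI,T)=41/2
2. join E+S (d=7) ⇒ ES; edges |E|=7/2, |S|=7/2
  updated: d(C,ES)=21, d(DI,ES)=45/4, d(ES,T)=67/2
3. join DI+ES (d=45/4) ⇒ DEIS; edges |DI|=41/8, |ES|=17/8
  updated: d(C,DEIS)=27, d(DEIS,T)=27
4. join C+DEIS (d=27) ⇒ CDEIS; edges |C|=27/2, |DEIS|=63/8
  updated: d(CDEIS,T)=148/5
5. join CDEIS+T (d=148/5) ⇒ CDEIST; edges |CDEIS|=13/10, |T|=74/5
final tree: ((C:27/2,((D:1/2,I:1/2):41/8,(E:7/2,S:7/2):17/8):63/8):13/10,T:74/5)
total length: 2109/40

7/2,7/2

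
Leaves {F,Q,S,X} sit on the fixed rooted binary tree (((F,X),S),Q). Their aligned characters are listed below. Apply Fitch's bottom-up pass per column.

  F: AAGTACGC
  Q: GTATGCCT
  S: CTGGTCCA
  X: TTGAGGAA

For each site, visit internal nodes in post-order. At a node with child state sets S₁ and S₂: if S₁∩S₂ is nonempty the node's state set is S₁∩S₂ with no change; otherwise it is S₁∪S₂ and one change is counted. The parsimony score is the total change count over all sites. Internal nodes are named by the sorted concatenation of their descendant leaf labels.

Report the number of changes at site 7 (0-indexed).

2

[col 0] FX: children F:{A}, X:{T} ∪→ {A,T}; cost 1
[col 0] FSX: children FX:{A,T}, S:{C} ∪→ {A,C,T}; cost 1
[col 0] FQSX: children FSX:{A,C,T}, Q:{G} ∪→ {A,C,G,T}; cost 1
[col 1] FX: children F:{A}, X:{T} ∪→ {A,T}; cost 1
[col 1] FSX: children FX:{A,T}, S:{T} ∩→ {T}; cost 0
[col 1] FQSX: children FSX:{T}, Q:{T} ∩→ {T}; cost 0
[col 2] FX: children F:{G}, X:{G} ∩→ {G}; cost 0
[col 2] FSX: children FX:{G}, S:{G} ∩→ {G}; cost 0
[col 2] FQSX: children FSX:{G}, Q:{A} ∪→ {A,G}; cost 1
[col 3] FX: children F:{T}, X:{A} ∪→ {A,T}; cost 1
[col 3] FSX: children FX:{A,T}, S:{G} ∪→ {A,G,T}; cost 1
[col 3] FQSX: children FSX:{A,G,T}, Q:{T} ∩→ {T}; cost 0
[col 4] FX: children F:{A}, X:{G} ∪→ {A,G}; cost 1
[col 4] FSX: children FX:{A,G}, S:{T} ∪→ {A,G,T}; cost 1
[col 4] FQSX: children FSX:{A,G,T}, Q:{G} ∩→ {G}; cost 0
[col 5] FX: children F:{C}, X:{G} ∪→ {C,G}; cost 1
[col 5] FSX: children FX:{C,G}, S:{C} ∩→ {C}; cost 0
[col 5] FQSX: children FSX:{C}, Q:{C} ∩→ {C}; cost 0
[col 6] FX: children F:{G}, X:{A} ∪→ {A,G}; cost 1
[col 6] FSX: children FX:{A,G}, S:{C} ∪→ {A,C,G}; cost 1
[col 6] FQSX: children FSX:{A,C,G}, Q:{C} ∩→ {C}; cost 0
[col 7] FX: children F:{C}, X:{A} ∪→ {A,C}; cost 1
[col 7] FSX: children FX:{A,C}, S:{A} ∩→ {A}; cost 0
[col 7] FQSX: children FSX:{A}, Q:{T} ∪→ {A,T}; cost 1
per-site changes: [3, 1, 1, 2, 2, 1, 2, 2]; total = 14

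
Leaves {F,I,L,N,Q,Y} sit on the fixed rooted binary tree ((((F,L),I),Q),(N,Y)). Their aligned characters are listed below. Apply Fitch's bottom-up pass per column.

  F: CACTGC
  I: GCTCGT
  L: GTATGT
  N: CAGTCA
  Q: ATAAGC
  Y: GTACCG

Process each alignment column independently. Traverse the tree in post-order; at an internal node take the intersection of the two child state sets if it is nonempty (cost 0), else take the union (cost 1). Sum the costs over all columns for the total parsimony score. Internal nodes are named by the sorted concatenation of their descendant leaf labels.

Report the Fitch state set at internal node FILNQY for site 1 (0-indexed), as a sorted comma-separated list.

T

site 0, node FL: F={C} ∪ L={G} → {C,G} (+1)
site 0, node FIL: FL={C,G} ∩ I={G} → {G} (+0)
site 0, node FILQ: FIL={G} ∪ Q={A} → {A,G} (+1)
site 0, node NY: N={C} ∪ Y={G} → {C,G} (+1)
site 0, node FILNQY: FILQ={A,G} ∩ NY={C,G} → {G} (+0)
site 1, node FL: F={A} ∪ L={T} → {A,T} (+1)
site 1, node FIL: FL={A,T} ∪ I={C} → {A,C,T} (+1)
site 1, node FILQ: FIL={A,C,T} ∩ Q={T} → {T} (+0)
site 1, node NY: N={A} ∪ Y={T} → {A,T} (+1)
site 1, node FILNQY: FILQ={T} ∩ NY={A,T} → {T} (+0)
site 2, node FL: F={C} ∪ L={A} → {A,C} (+1)
site 2, node FIL: FL={A,C} ∪ I={T} → {A,C,T} (+1)
site 2, node FILQ: FIL={A,C,T} ∩ Q={A} → {A} (+0)
site 2, node NY: N={G} ∪ Y={A} → {A,G} (+1)
site 2, node FILNQY: FILQ={A} ∩ NY={A,G} → {A} (+0)
site 3, node FL: F={T} ∩ L={T} → {T} (+0)
site 3, node FIL: FL={T} ∪ I={C} → {C,T} (+1)
site 3, node FILQ: FIL={C,T} ∪ Q={A} → {A,C,T} (+1)
site 3, node NY: N={T} ∪ Y={C} → {C,T} (+1)
site 3, node FILNQY: FILQ={A,C,T} ∩ NY={C,T} → {C,T} (+0)
site 4, node FL: F={G} ∩ L={G} → {G} (+0)
site 4, node FIL: FL={G} ∩ I={G} → {G} (+0)
site 4, node FILQ: FIL={G} ∩ Q={G} → {G} (+0)
site 4, node NY: N={C} ∩ Y={C} → {C} (+0)
site 4, node FILNQY: FILQ={G} ∪ NY={C} → {C,G} (+1)
site 5, node FL: F={C} ∪ L={T} → {C,T} (+1)
site 5, node FIL: FL={C,T} ∩ I={T} → {T} (+0)
site 5, node FILQ: FIL={T} ∪ Q={C} → {C,T} (+1)
site 5, node NY: N={A} ∪ Y={G} → {A,G} (+1)
site 5, node FILNQY: FILQ={C,T} ∪ NY={A,G} → {A,C,G,T} (+1)
per-site changes: [3, 3, 3, 3, 1, 4]; total = 17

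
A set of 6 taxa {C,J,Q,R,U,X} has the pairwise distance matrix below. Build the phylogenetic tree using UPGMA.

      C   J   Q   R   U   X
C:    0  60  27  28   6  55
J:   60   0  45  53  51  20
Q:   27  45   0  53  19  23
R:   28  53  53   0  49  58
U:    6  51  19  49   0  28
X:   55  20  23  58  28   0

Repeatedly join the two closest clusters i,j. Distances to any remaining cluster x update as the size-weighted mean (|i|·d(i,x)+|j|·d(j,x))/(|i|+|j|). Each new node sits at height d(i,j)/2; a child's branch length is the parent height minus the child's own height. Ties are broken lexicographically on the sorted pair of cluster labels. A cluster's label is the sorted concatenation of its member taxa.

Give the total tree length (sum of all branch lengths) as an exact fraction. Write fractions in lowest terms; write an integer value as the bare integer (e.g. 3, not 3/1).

2227/24

1. join C+U (d=6) ⇒ CU; edges |C|=3, |U|=3
  updated: d(CU,J)=111/2, d(CU,Q)=23, d(CU,R)=77/2, d(CU,X)=83/2
2. join J+X (d=20) ⇒ JX; edges |J|=10, |X|=10
  updated: d(CU,JX)=97/2, d(JX,Q)=34, d(JX,R)=111/2
3. join CU+Q (d=23) ⇒ CQU; edges |CU|=17/2, |Q|=23/2
  updated: d(CQU,JX)=131/3, d(CQU,R)=130/3
4. join CQU+R (d=130/3) ⇒ CQRU; edges |CQU|=61/6, |R|=65/3
  updated: d(CQRU,JX)=373/8
5. join CQRU+JX (d=373/8) ⇒ CJQRUX; edges |CQRU|=79/48, |JX|=213/16
final tree: ((((C:3,U:3):17/2,Q:23/2):61/6,R:65/3):79/48,(J:10,X:10):213/16)
total length: 2227/24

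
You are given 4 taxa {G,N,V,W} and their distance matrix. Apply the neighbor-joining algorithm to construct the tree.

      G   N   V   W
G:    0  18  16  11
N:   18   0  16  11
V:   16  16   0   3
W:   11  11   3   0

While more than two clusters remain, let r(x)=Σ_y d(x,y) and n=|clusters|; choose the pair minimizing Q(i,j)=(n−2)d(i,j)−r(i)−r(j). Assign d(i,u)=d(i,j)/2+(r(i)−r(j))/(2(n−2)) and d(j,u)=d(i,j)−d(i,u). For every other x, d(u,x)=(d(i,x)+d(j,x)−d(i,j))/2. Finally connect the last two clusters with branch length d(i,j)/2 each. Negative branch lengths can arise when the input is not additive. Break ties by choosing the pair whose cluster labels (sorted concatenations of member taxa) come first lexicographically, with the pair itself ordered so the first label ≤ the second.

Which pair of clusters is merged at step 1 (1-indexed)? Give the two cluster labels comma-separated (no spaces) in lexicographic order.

G,N

1. join G+N (d=18, Q=-54) ⇒ GN; edges |G|=9, |N|=9
  updated: d(GN,V)=7, d(GN,W)=2
2. join GN+V (d=7, Q=-12) ⇒ GNV; edges |GN|=3, |V|=4
  updated: d(GNV,W)=-1
3. join GNV+W (d=-1) ⇒ GNVW; edges |GNV|=-1/2, |W|=-1/2
final tree: (((G:9,N:9):3,V:4):-1/2,W:-1/2)
total length: 24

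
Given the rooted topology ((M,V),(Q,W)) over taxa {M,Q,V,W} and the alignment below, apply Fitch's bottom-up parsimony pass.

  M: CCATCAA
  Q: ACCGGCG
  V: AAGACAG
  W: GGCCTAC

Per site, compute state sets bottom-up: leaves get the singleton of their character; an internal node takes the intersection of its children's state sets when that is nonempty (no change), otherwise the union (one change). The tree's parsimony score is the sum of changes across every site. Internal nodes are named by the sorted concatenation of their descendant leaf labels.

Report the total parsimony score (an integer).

14

MV@0: {C} ∪ {A} = {A,C} (union, +1)
QW@0: {A} ∪ {G} = {A,G} (union, +1)
MQVW@0: {A,C} ∩ {A,G} = {A} (intersection, +0)
MV@1: {C} ∪ {A} = {A,C} (union, +1)
QW@1: {C} ∪ {G} = {C,G} (union, +1)
MQVW@1: {A,C} ∩ {C,G} = {C} (intersection, +0)
MV@2: {A} ∪ {G} = {A,G} (union, +1)
QW@2: {C} ∩ {C} = {C} (intersection, +0)
MQVW@2: {A,G} ∪ {C} = {A,C,G} (union, +1)
MV@3: {T} ∪ {A} = {A,T} (union, +1)
QW@3: {G} ∪ {C} = {C,G} (union, +1)
MQVW@3: {A,T} ∪ {C,G} = {A,C,G,T} (union, +1)
MV@4: {C} ∩ {C} = {C} (intersection, +0)
QW@4: {G} ∪ {T} = {G,T} (union, +1)
MQVW@4: {C} ∪ {G,T} = {C,G,T} (union, +1)
MV@5: {A} ∩ {A} = {A} (intersection, +0)
QW@5: {C} ∪ {A} = {A,C} (union, +1)
MQVW@5: {A} ∩ {A,C} = {A} (intersection, +0)
MV@6: {A} ∪ {G} = {A,G} (union, +1)
QW@6: {G} ∪ {C} = {C,G} (union, +1)
MQVW@6: {A,G} ∩ {C,G} = {G} (intersection, +0)
per-site changes: [2, 2, 2, 3, 2, 1, 2]; total = 14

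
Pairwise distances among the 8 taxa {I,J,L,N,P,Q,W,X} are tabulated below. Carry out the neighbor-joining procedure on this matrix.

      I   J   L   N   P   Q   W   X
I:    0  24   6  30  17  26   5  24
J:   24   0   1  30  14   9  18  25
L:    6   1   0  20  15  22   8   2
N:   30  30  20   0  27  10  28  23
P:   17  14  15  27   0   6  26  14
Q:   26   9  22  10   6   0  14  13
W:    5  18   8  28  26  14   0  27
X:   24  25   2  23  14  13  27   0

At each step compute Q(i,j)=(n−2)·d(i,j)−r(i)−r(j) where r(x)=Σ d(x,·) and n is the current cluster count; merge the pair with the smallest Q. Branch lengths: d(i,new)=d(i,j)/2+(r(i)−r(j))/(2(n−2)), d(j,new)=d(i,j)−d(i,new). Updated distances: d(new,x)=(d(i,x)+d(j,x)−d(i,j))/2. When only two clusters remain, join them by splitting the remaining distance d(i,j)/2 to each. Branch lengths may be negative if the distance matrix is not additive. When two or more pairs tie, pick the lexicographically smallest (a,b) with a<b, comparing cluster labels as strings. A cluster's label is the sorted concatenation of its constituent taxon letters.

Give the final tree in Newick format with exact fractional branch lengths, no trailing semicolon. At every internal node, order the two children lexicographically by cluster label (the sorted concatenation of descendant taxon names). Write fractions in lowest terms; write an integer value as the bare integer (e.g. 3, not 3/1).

1. join I+W (d=5, Q=-228) ⇒ IW; edges |I|=3, |W|=2
  updated: d(IW,J)=37/2, d(IW,L)=9/2, d(IW,N)=53/2, d(IW,P)=19, d(IW,Q)=35/2, d(IW,X)=23
2. join N+Q (d=10, Q=-164) ⇒ NQ; edges |N|=109/10, |Q|=-9/10
  updated: d(IW,NQ)=17, d(J,NQ)=29/2, d(L,NQ)=16, d(NQ,P)=23/2, d(NQ,X)=13
3. join J+L (d=1, Q=-215/2) ⇒ JL; edges |J|=77/16, |L|=-61/16
  updated: d(IW,JL)=11, d(JL,NQ)=59/4, d(JL,P)=14, d(JL,X)=13
4. join IW+JL (d=11, Q=-359/4) ⇒ IJLW; edges |IW|=67/8, |JL|=21/8
  updated: d(IJLW,NQ)=83/8, d(IJLW,P)=11, d(IJLW,X)=25/2
5. join IJLW+P (d=11, Q=-387/8) ⇒ IJLPW; edges |IJLW|=155/32, |P|=197/32
  updated: d(IJLPW,NQ)=87/16, d(IJLPW,X)=31/4
6. join IJLPW+NQ (d=87/16, Q=-419/16) ⇒ IJLNPQW; edges |IJLPW|=3/32, |NQ|=171/32
  updated: d(IJLNPQW,X)=245/32
7. join IJLNPQW+X (d=245/32) ⇒ IJLNPQWX; edges |IJLNPQW|=245/64, |X|=245/64
final tree: (((((I:3,W:2):67/8,(J:77/16,L:-61/16):21/8):155/32,P:197/32):3/32,(N:109/10,Q:-9/10):171/32):245/64,X:245/64)
total length: 1635/32

(((((I:3,W:2):67/8,(J:77/16,L:-61/16):21/8):155/32,P:197/32):3/32,(N:109/10,Q:-9/10):171/32):245/64,X:245/64)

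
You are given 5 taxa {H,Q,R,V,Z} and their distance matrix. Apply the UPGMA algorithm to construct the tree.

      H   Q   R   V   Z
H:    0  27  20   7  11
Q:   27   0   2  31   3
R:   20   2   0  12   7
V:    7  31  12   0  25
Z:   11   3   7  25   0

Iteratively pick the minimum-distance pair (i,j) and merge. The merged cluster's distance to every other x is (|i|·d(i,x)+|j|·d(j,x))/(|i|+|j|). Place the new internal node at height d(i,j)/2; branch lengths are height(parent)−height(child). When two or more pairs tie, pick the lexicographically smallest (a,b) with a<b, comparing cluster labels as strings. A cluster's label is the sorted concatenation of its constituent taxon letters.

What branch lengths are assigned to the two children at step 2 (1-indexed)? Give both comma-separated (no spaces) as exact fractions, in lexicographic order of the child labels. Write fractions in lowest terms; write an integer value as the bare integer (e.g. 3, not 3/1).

iteration 1: select Q,R (d=2); attach at lengths (1, 1); label the merged cluster QR
  updated: d(H,QR)=47/2, d(QR,V)=43/2, d(QR,Z)=5
iteration 2: select QR,Z (d=5); attach at lengths (3/2, 5/2); label the merged cluster QRZ
  updated: d(H,QRZ)=58/3, d(QRZ,V)=68/3
iteration 3: select H,V (d=7); attach at lengths (7/2, 7/2); label the merged cluster HV
  updated: d(HV,QRZ)=21
iteration 4: select HV,QRZ (d=21); attach at lengths (7, 8); label the merged cluster HQRVZ
final tree: ((H:7/2,V:7/2):7,((Q:1,R:1):3/2,Z:5/2):8)
total length: 28

3/2,5/2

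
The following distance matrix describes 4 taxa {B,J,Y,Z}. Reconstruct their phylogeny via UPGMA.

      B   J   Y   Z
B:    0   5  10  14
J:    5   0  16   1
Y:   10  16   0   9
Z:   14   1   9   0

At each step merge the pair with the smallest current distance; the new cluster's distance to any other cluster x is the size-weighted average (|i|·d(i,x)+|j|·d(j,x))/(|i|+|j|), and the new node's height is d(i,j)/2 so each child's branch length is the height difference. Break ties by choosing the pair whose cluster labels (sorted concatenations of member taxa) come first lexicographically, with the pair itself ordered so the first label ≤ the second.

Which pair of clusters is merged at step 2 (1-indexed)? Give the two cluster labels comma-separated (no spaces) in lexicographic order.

B,JZ

step 1: merge (J,Z) at d=1; branch lengths J→1/2, Z→1/2; new cluster JZ
  updated: d(B,JZ)=19/2, d(JZ,Y)=25/2
step 2: merge (B,JZ) at d=19/2; branch lengths B→19/4, JZ→17/4; new cluster BJZ
  updated: d(BJZ,Y)=35/3
step 3: merge (BJZ,Y) at d=35/3; branch lengths BJZ→13/12, Y→35/6; new cluster BJYZ
final tree: ((B:19/4,(J:1/2,Z:1/2):17/4):13/12,Y:35/6)
total length: 203/12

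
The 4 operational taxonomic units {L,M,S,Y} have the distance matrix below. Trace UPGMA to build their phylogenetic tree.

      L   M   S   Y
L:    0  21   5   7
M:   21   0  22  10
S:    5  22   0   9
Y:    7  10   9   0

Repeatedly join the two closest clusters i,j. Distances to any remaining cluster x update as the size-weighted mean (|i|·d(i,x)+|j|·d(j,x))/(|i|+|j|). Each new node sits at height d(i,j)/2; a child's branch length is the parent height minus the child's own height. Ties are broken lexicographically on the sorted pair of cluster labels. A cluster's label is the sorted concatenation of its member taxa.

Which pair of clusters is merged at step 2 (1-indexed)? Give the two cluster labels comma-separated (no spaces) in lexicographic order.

step 1: merge (L,S) at d=5; branch lengths L→5/2, S→5/2; new cluster LS
  updated: d(LS,M)=43/2, d(LS,Y)=8
step 2: merge (LS,Y) at d=8; branch lengths LS→3/2, Y→4; new cluster LSY
  updated: d(LSY,M)=53/3
step 3: merge (LSY,M) at d=53/3; branch lengths LSY→29/6, M→53/6; new cluster LMSY
final tree: (((L:5/2,S:5/2):3/2,Y:4):29/6,M:53/6)
total length: 145/6

LS,Y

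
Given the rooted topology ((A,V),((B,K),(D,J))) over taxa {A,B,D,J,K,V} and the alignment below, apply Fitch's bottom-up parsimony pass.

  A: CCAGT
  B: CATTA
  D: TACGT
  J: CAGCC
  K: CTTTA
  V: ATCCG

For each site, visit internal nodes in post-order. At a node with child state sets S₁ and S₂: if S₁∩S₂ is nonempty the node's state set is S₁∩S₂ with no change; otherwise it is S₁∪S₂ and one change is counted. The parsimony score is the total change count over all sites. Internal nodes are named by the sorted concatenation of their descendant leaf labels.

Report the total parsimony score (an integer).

14

site 0, node AV: A={C} ∪ V={A} → {A,C} (+1)
site 0, node BK: B={C} ∩ K={C} → {C} (+0)
site 0, node DJ: D={T} ∪ J={C} → {C,T} (+1)
site 0, node BDJK: BK={C} ∩ DJ={C,T} → {C} (+0)
site 0, node ABDJKV: AV={A,C} ∩ BDJK={C} → {C} (+0)
site 1, node AV: A={C} ∪ V={T} → {C,T} (+1)
site 1, node BK: B={A} ∪ K={T} → {A,T} (+1)
site 1, node DJ: D={A} ∩ J={A} → {A} (+0)
site 1, node BDJK: BK={A,T} ∩ DJ={A} → {A} (+0)
site 1, node ABDJKV: AV={C,T} ∪ BDJK={A} → {A,C,T} (+1)
site 2, node AV: A={A} ∪ V={C} → {A,C} (+1)
site 2, node BK: B={T} ∩ K={T} → {T} (+0)
site 2, node DJ: D={C} ∪ J={G} → {C,G} (+1)
site 2, node BDJK: BK={T} ∪ DJ={C,G} → {C,G,T} (+1)
site 2, node ABDJKV: AV={A,C} ∩ BDJK={C,G,T} → {C} (+0)
site 3, node AV: A={G} ∪ V={C} → {C,G} (+1)
site 3, node BK: B={T} ∩ K={T} → {T} (+0)
site 3, node DJ: D={G} ∪ J={C} → {C,G} (+1)
site 3, node BDJK: BK={T} ∪ DJ={C,G} → {C,G,T} (+1)
site 3, node ABDJKV: AV={C,G} ∩ BDJK={C,G,T} → {C,G} (+0)
site 4, node AV: A={T} ∪ V={G} → {G,T} (+1)
site 4, node BK: B={A} ∩ K={A} → {A} (+0)
site 4, node DJ: D={T} ∪ J={C} → {C,T} (+1)
site 4, node BDJK: BK={A} ∪ DJ={C,T} → {A,C,T} (+1)
site 4, node ABDJKV: AV={G,T} ∩ BDJK={A,C,T} → {T} (+0)
per-site changes: [2, 3, 3, 3, 3]; total = 14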